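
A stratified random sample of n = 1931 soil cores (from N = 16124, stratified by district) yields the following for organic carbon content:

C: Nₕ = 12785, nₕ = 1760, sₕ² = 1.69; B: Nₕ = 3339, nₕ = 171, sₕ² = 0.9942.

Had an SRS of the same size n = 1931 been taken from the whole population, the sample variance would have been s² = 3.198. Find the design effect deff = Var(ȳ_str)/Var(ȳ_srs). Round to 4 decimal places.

Var(ȳ_str) = Σ Wₕ²(1−fₕ)sₕ²/nₕ with Wₕ = Nₕ/16124:
  C: (12785/16124)²·(1−1760/12785)·1.69/1760 = 5.2060434 × 10^-4
  B: (3339/16124)²·(1−171/3339)·0.9942/171 = 2.3655583 × 10^-4
  → Var(ȳ_str) = 7.5716017 × 10^-4.
Var(ȳ_srs) = (1 − 1931/16124)·3.198/1931 = 0.0014577988.
deff = (7.5716017 × 10^-4) / 0.0014577988 = 0.5194.

0.5194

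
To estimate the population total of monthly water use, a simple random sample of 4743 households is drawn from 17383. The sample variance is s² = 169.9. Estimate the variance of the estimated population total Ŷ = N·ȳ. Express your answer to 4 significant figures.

Var(Ŷ) = N²·Var(ȳ) = N²·(1 − n/N)·s²/n.
f = 4743/17383 = 0.27285279; Var(ȳ) = 0.72714721·169.9/4743 = 0.026047293.
Var(Ŷ) = 17383² · 0.026047293 = 7.8706764 × 10^6.

7.871 × 10^6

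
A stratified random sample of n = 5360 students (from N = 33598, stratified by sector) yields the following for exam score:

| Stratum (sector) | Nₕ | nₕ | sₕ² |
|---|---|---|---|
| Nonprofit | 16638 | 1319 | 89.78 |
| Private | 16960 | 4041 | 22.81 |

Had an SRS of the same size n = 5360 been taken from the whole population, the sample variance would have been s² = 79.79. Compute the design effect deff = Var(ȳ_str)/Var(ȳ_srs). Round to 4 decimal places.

1.3160

Var(ȳ_str) = Σ Wₕ²(1−fₕ)sₕ²/nₕ with Wₕ = Nₕ/33598:
  Nonprofit: (16638/33598)²·(1−1319/16638)·89.78/1319 = 0.015368783
  Private: (16960/33598)²·(1−4041/16960)·22.81/4041 = 0.001095631
  → Var(ȳ_str) = 0.016464414.
Var(ȳ_srs) = (1 − 5360/33598)·79.79/5360 = 0.01251135.
deff = 0.016464414 / 0.01251135 = 1.3160.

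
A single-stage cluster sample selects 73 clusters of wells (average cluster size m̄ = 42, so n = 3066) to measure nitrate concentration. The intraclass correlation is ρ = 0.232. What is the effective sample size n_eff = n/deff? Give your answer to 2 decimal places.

deff = 1 + (42 − 1)·0.232 = 1 + 9.512 = 10.512.
n_eff = 3066 / 10.512 = 291.67.

291.67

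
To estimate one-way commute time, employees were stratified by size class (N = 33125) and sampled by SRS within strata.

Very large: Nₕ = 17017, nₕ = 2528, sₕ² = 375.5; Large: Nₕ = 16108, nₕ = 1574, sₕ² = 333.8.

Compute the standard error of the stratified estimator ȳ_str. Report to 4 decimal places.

0.2804

Var(ȳ_str) = Σₕ Wₕ²(1 − fₕ)sₕ²/nₕ with Wₕ = Nₕ/N, N = 33125.
Very large: Wₕ = 0.51372075; term = 0.51372075²·(1 − 0.14855733)·375.5/2528 = 0.033376632.
Large: Wₕ = 0.48627925; term = 0.48627925²·(1 − 0.09771542)·333.8/1574 = 0.04524771.
Sum = 0.078624342.
SE = √(0.078624342) = 0.2804.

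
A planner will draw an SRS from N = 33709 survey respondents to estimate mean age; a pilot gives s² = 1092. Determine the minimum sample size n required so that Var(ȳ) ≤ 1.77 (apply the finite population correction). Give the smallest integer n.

Without fpc, n₀ = s²/D = 1092/1.77 = 616.9492.
With fpc, (1 − n/N)·s²/n ≤ D requires n ≥ n₀/(1 + n₀/N) = 616.9492/(1 + 616.9492/33709) = 605.8606.
Rounding up, n = 606.

606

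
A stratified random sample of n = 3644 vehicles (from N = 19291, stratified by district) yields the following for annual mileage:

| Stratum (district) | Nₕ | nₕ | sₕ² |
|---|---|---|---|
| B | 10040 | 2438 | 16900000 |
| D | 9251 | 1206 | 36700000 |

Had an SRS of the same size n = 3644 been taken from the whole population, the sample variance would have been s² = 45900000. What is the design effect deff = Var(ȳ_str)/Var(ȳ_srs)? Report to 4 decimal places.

Var(ȳ_str) = Σ Wₕ²(1−fₕ)sₕ²/nₕ with Wₕ = Nₕ/19291:
  B: (10040/19291)²·(1−2438/10040)·16900000/2438 = 1421.6906
  D: (9251/19291)²·(1−1206/9251)·36700000/1206 = 6085.8887
  → Var(ȳ_str) = 7507.5793.
Var(ȳ_srs) = (1 − 3644/19291)·45900000/3644 = 10216.7.
deff = 7507.5793 / 10216.7 = 0.7348.

0.7348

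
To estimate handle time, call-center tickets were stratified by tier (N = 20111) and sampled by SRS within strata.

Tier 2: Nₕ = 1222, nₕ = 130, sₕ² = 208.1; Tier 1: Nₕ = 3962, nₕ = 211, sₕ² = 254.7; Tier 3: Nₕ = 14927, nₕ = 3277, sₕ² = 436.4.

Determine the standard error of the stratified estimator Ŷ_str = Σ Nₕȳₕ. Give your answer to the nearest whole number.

Var(Ŷ_str) = Σₕ Nₕ²(1 − fₕ)sₕ²/nₕ.
Tier 2: 1222²·(1 − 130/1222)·208.1/130 = 2.1361049 × 10^6.
Tier 1: 3962²·(1 − 211/3962)·254.7/211 = 1.7939405 × 10^7.
Tier 3: 14927²·(1 − 3277/14927)·436.4/3277 = 2.3158304 × 10^7.
Sum = 4.3233814 × 10^7.
SE = √(4.3233814 × 10^7) = 6575.

6575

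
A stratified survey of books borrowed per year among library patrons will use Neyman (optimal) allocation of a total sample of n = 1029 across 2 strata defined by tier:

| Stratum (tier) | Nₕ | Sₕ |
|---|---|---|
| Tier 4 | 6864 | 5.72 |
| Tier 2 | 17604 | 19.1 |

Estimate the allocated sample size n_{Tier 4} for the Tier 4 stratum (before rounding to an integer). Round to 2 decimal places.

107.59

Neyman allocation: nₕ = n·NₕSₕ / Σⱼ NⱼSⱼ.
Σ NⱼSⱼ = 6864·5.72 + 17604·19.1 = 375498.48.
n_{Tier 4} = 1029·6864·5.72 / 375498.48 = 107.59.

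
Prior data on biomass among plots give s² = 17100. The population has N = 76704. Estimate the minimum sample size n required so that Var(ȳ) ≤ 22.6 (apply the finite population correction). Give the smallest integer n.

750

Without fpc, n₀ = s²/D = 17100/22.6 = 756.6372.
With fpc, (1 − n/N)·s²/n ≤ D requires n ≥ n₀/(1 + n₀/N) = 756.6372/(1 + 756.6372/76704) = 749.2464.
Rounding up, n = 750.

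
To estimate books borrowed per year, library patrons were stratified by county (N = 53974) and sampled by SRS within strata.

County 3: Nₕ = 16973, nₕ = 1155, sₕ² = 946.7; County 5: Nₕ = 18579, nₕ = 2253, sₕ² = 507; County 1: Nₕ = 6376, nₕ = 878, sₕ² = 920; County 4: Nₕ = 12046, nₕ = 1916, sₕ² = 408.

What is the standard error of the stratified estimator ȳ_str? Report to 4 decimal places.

0.3471

Var(ȳ_str) = Σₕ Wₕ²(1 − fₕ)sₕ²/nₕ with Wₕ = Nₕ/N, N = 53974.
County 3: Wₕ = 0.31446622; term = 0.31446622²·(1 − 0.06804925)·946.7/1155 = 0.075539023.
County 5: Wₕ = 0.34422129; term = 0.34422129²·(1 − 0.12126595)·507/2253 = 0.023430399.
County 1: Wₕ = 0.11813095; term = 0.11813095²·(1 − 0.13770389)·920/878 = 0.012608898.
County 4: Wₕ = 0.22318153; term = 0.22318153²·(1 − 0.15905695)·408/1916 = 0.0089196488.
Sum = 0.12049797.
SE = √(0.12049797) = 0.3471.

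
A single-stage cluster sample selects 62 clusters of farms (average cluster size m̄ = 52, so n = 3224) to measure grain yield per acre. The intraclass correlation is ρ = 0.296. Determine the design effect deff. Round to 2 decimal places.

deff = 1 + (52 − 1)·0.296 = 1 + 15.096 = 16.096.

16.10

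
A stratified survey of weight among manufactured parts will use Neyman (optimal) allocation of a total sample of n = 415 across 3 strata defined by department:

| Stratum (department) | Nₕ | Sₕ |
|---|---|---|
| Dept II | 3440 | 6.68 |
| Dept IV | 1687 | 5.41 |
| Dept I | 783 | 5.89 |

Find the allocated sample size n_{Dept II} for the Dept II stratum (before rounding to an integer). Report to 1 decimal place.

Neyman allocation: nₕ = n·NₕSₕ / Σⱼ NⱼSⱼ.
Σ NⱼSⱼ = 3440·6.68 + 1687·5.41 + 783·5.89 = 36717.74.
n_{Dept II} = 415·3440·6.68 / 36717.74 = 259.7.

259.7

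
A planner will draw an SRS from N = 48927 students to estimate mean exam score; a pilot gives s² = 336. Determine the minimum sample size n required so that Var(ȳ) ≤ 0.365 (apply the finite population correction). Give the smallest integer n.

Without fpc, n₀ = s²/D = 336/0.365 = 920.5479.
With fpc, (1 − n/N)·s²/n ≤ D requires n ≥ n₀/(1 + n₀/N) = 920.5479/(1 + 920.5479/48927) = 903.5479.
Rounding up, n = 904.

904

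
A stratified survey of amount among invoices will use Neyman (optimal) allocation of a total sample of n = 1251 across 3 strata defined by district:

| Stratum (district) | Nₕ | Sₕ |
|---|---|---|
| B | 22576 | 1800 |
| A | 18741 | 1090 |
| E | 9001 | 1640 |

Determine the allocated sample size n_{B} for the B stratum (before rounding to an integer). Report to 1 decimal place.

Neyman allocation: nₕ = n·NₕSₕ / Σⱼ NⱼSⱼ.
Σ NⱼSⱼ = 22576·1800 + 18741·1090 + 9001·1640 = 7.582613 × 10^7.
n_{B} = 1251·22576·1800 / (7.582613 × 10^7) = 670.4.

670.4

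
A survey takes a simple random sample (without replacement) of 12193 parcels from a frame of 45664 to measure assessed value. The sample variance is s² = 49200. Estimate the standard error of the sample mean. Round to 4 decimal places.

Under SRS without replacement, Var(ȳ) = (1 − f)·s²/n with f = n/N = 12193/45664 = 0.26701559.
Var(ȳ) = (1 − 0.26701559)·49200/12193 = 0.73298441·4.0351021 = 2.9576669.
SE(ȳ) = √(2.9576669) = 1.7198.

1.7198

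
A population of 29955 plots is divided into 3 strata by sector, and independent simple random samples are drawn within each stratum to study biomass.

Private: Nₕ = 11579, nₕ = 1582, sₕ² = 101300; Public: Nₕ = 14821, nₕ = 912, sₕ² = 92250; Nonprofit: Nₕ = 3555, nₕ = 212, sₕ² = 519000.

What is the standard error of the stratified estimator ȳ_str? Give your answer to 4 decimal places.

Var(ȳ_str) = Σₕ Wₕ²(1 − fₕ)sₕ²/nₕ with Wₕ = Nₕ/N, N = 29955.
Private: Wₕ = 0.38654649; term = 0.38654649²·(1 − 0.13662665)·101300/1582 = 8.2604758.
Public: Wₕ = 0.49477550; term = 0.49477550²·(1 − 0.06153431)·92250/912 = 23.238404.
Nonprofit: Wₕ = 0.11867802; term = 0.11867802²·(1 − 0.05963432)·519000/212 = 32.424167.
Sum = 63.923047.
SE = √(63.923047) = 7.9952.

7.9952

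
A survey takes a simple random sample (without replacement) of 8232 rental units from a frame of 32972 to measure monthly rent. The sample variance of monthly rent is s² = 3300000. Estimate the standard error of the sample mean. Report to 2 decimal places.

Under SRS without replacement, Var(ȳ) = (1 − f)·s²/n with f = n/N = 8232/32972 = 0.24966638.
Var(ȳ) = (1 − 0.24966638)·3300000/8232 = 0.75033362·400.87464 = 300.78972.
SE(ȳ) = √(300.78972) = 17.34.

17.34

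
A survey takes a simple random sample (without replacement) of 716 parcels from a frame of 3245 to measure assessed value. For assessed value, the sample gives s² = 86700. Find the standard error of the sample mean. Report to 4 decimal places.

Under SRS without replacement, Var(ȳ) = (1 − f)·s²/n with f = n/N = 716/3245 = 0.22064715.
Var(ȳ) = (1 − 0.22064715)·86700/716 = 0.77935285·121.08939 = 94.371358.
SE(ȳ) = √(94.371358) = 9.7145.

9.7145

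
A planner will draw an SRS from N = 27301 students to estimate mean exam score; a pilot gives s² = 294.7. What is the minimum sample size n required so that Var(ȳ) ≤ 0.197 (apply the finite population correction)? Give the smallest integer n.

Without fpc, n₀ = s²/D = 294.7/0.197 = 1495.9391.
With fpc, (1 − n/N)·s²/n ≤ D requires n ≥ n₀/(1 + n₀/N) = 1495.9391/(1 + 1495.9391/27301) = 1418.2283.
Rounding up, n = 1419.

1419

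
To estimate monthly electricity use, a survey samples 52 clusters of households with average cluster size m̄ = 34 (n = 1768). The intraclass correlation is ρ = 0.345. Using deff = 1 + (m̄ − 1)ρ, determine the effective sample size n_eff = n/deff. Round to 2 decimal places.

142.75

deff = 1 + (34 − 1)·0.345 = 1 + 11.385 = 12.385.
n_eff = 1768 / 12.385 = 142.75.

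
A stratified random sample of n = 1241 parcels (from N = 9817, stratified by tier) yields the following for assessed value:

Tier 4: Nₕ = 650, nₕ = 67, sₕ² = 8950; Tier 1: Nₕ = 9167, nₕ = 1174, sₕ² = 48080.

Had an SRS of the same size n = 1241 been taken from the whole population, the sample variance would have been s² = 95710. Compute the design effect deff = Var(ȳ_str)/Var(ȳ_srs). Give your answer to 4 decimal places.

Var(ȳ_str) = Σ Wₕ²(1−fₕ)sₕ²/nₕ with Wₕ = Nₕ/9817:
  Tier 4: (650/9817)²·(1−67/650)·8950/67 = 0.52525786
  Tier 1: (9167/9817)²·(1−1174/9167)·48080/1174 = 31.136932
  → Var(ȳ_str) = 31.66219.
Var(ȳ_srs) = (1 − 1241/9817)·95710/1241 = 67.373873.
deff = 31.66219 / 67.373873 = 0.4699.

0.4699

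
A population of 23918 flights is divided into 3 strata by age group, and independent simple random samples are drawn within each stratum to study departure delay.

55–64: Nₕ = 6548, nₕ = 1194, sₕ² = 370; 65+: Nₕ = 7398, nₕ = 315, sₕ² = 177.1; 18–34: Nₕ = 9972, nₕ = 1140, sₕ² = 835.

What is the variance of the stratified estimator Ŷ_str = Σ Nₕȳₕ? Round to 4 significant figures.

1.048 × 10^8

Var(Ŷ_str) = Σₕ Nₕ²(1 − fₕ)sₕ²/nₕ.
55–64: 6548²·(1 − 1194/6548)·370/1194 = 1.0863867 × 10^7.
65+: 7398²·(1 − 315/7398)·177.1/315 = 2.9460464 × 10^7.
18–34: 9972²·(1 − 1140/9972)·835/1140 = 6.4509393 × 10^7.
Sum = 1.0483372 × 10^8.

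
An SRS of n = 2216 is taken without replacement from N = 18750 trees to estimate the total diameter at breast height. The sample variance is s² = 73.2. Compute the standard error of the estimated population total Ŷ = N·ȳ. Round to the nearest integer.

3200

Var(Ŷ) = N²·Var(ȳ) = N²·(1 − n/N)·s²/n.
f = 2216/18750 = 0.11818667; Var(ȳ) = 0.88181333·73.2/2216 = 0.029128491.
Var(Ŷ) = 18750² · 0.029128491 = 1.0240485 × 10^7.
SE(Ŷ) = √(1.0240485 × 10^7) = 3200.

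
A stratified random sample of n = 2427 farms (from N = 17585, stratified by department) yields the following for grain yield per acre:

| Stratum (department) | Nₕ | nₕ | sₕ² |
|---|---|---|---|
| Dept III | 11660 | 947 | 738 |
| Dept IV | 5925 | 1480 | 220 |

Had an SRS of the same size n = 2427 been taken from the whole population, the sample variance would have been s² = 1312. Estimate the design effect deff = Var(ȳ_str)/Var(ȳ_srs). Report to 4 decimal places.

0.7027

Var(ȳ_str) = Σ Wₕ²(1−fₕ)sₕ²/nₕ with Wₕ = Nₕ/17585:
  Dept III: (11660/17585)²·(1−947/11660)·738/947 = 0.31479751
  Dept IV: (5925/17585)²·(1−1480/5925)·220/1480 = 0.012660077
  → Var(ȳ_str) = 0.32745759.
Var(ȳ_srs) = (1 − 2427/17585)·1312/2427 = 0.46597604.
deff = 0.32745759 / 0.46597604 = 0.7027.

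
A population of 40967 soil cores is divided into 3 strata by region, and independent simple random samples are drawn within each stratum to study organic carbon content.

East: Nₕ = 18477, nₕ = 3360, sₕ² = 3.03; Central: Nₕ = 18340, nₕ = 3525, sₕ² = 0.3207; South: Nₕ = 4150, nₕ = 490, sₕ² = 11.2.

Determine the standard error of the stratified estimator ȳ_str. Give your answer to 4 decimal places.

0.0193

Var(ȳ_str) = Σₕ Wₕ²(1 − fₕ)sₕ²/nₕ with Wₕ = Nₕ/N, N = 40967.
East: Wₕ = 0.45102155; term = 0.45102155²·(1 − 0.18184770)·3.03/3360 = 1.5008321 × 10^-4.
Central: Wₕ = 0.44767740; term = 0.44767740²·(1 − 0.19220284)·0.3207/3525 = 1.4728974 × 10^-5.
South: Wₕ = 0.10130105; term = 0.10130105²·(1 − 0.11807229)·11.2/490 = 2.0686299 × 10^-4.
Sum = 3.7167517 × 10^-4.
SE = √(3.7167517 × 10^-4) = 0.0193.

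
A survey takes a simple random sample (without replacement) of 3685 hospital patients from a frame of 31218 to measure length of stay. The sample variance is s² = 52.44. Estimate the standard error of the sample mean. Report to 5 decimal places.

Under SRS without replacement, Var(ȳ) = (1 − f)·s²/n with f = n/N = 3685/31218 = 0.11804087.
Var(ȳ) = (1 − 0.11804087)·52.44/3685 = 0.88195913·0.014230665 = 0.012550865.
SE(ȳ) = √(0.012550865) = 0.11203.

0.11203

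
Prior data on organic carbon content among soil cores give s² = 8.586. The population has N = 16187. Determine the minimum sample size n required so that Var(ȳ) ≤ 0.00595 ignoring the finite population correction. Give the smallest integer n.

1444

Without fpc, n₀ = s²/D = 8.586/0.00595 = 1443.0252.
Rounding up, n = 1444.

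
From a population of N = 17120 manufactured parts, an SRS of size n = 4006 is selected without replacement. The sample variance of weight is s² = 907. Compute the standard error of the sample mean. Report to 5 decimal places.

Under SRS without replacement, Var(ȳ) = (1 − f)·s²/n with f = n/N = 4006/17120 = 0.23399533.
Var(ȳ) = (1 − 0.23399533)·907/4006 = 0.76600467·0.22641038 = 0.17343141.
SE(ȳ) = √(0.17343141) = 0.41645.

0.41645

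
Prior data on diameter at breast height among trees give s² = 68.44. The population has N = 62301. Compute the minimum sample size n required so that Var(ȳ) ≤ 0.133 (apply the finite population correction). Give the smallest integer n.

511

Without fpc, n₀ = s²/D = 68.44/0.133 = 514.5865.
With fpc, (1 − n/N)·s²/n ≤ D requires n ≥ n₀/(1 + n₀/N) = 514.5865/(1 + 514.5865/62301) = 510.3710.
Rounding up, n = 511.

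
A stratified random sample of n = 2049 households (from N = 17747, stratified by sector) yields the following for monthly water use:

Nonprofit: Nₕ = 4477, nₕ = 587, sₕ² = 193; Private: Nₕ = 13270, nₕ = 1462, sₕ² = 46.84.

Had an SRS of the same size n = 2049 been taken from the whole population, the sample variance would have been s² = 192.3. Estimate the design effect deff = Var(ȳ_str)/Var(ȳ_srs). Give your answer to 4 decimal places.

Var(ȳ_str) = Σ Wₕ²(1−fₕ)sₕ²/nₕ with Wₕ = Nₕ/17747:
  Nonprofit: (4477/17747)²·(1−587/4477)·193/587 = 0.018180508
  Private: (13270/17747)²·(1−1462/13270)·46.84/1462 = 0.015939213
  → Var(ȳ_str) = 0.034119721.
Var(ȳ_srs) = (1 − 2049/17747)·192.3/2049 = 0.083015025.
deff = 0.034119721 / 0.083015025 = 0.4110.

0.4110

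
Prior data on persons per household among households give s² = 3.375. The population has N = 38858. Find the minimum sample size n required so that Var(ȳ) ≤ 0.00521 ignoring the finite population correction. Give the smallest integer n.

648

Without fpc, n₀ = s²/D = 3.375/0.00521 = 647.7927.
Rounding up, n = 648.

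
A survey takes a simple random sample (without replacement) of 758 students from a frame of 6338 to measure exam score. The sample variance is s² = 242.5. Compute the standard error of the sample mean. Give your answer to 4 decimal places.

0.5307

Under SRS without replacement, Var(ȳ) = (1 − f)·s²/n with f = n/N = 758/6338 = 0.11959609.
Var(ȳ) = (1 − 0.11959609)·242.5/758 = 0.88040391·0.31992084 = 0.28165956.
SE(ȳ) = √(0.28165956) = 0.5307.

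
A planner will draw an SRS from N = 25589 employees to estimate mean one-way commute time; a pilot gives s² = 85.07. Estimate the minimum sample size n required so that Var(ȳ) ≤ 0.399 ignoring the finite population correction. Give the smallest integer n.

Without fpc, n₀ = s²/D = 85.07/0.399 = 213.2080.
Rounding up, n = 214.

214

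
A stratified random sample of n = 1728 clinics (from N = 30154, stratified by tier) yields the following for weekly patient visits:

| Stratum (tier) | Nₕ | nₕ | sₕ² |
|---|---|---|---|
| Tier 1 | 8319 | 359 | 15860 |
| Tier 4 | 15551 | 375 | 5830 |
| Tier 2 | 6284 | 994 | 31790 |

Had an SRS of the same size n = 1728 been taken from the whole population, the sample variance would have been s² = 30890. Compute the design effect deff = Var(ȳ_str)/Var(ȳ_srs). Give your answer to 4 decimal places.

0.4998

Var(ȳ_str) = Σ Wₕ²(1−fₕ)sₕ²/nₕ with Wₕ = Nₕ/30154:
  Tier 1: (8319/30154)²·(1−359/8319)·15860/359 = 3.2173852
  Tier 4: (15551/30154)²·(1−375/15551)·5830/375 = 4.0351814
  Tier 2: (6284/30154)²·(1−994/6284)·31790/994 = 1.1692466
  → Var(ȳ_str) = 8.4218132.
Var(ȳ_srs) = (1 − 1728/30154)·30890/1728 = 16.851749.
deff = 8.4218132 / 16.851749 = 0.4998.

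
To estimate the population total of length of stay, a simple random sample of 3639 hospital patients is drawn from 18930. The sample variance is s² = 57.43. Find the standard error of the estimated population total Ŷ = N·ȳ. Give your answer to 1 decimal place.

2137.3

Var(Ŷ) = N²·Var(ȳ) = N²·(1 − n/N)·s²/n.
f = 3639/18930 = 0.19223455; Var(ȳ) = 0.80776545·57.43/3639 = 0.012747999.
Var(Ŷ) = 18930² · 0.012747999 = 4.5681804 × 10^6.
SE(Ŷ) = √(4.5681804 × 10^6) = 2137.3.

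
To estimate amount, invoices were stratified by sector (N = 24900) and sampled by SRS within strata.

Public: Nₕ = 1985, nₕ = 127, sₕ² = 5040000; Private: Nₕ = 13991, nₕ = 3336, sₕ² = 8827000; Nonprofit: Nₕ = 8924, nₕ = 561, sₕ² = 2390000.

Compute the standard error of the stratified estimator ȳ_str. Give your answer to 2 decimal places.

Var(ȳ_str) = Σₕ Wₕ²(1 − fₕ)sₕ²/nₕ with Wₕ = Nₕ/N, N = 24900.
Public: Wₕ = 0.07971888; term = 0.07971888²·(1 − 0.06397985)·5040000/127 = 236.06649.
Private: Wₕ = 0.56188755; term = 0.56188755²·(1 − 0.23843900)·8827000/3336 = 636.19551.
Nonprofit: Wₕ = 0.35839357; term = 0.35839357²·(1 − 0.06286419)·2390000/561 = 512.81179.
Sum = 1385.0738.
SE = √(1385.0738) = 37.22.

37.22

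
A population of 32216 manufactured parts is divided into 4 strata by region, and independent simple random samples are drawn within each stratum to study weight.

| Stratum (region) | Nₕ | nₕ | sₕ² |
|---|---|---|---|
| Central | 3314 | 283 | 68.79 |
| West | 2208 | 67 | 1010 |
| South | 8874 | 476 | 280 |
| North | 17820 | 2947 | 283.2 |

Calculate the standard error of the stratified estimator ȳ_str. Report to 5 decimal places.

Var(ȳ_str) = Σₕ Wₕ²(1 − fₕ)sₕ²/nₕ with Wₕ = Nₕ/N, N = 32216.
Central: Wₕ = 0.10286814; term = 0.10286814²·(1 − 0.08539529)·68.79/283 = 0.0023525241.
West: Wₕ = 0.06853737; term = 0.06853737²·(1 − 0.03034420)·1010/67 = 0.068662415.
South: Wₕ = 0.27545319; term = 0.27545319²·(1 − 0.05363985)·280/476 = 0.04223798.
North: Wₕ = 0.55314130; term = 0.55314130²·(1 − 0.16537598)·283.2/2947 = 0.02454009.
Sum = 0.13779301.
SE = √(0.13779301) = 0.37120.

0.37120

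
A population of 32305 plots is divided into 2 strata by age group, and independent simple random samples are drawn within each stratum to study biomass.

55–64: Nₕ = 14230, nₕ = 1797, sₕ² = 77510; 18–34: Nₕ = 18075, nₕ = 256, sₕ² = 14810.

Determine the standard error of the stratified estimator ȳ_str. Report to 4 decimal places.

5.0166

Var(ȳ_str) = Σₕ Wₕ²(1 − fₕ)sₕ²/nₕ with Wₕ = Nₕ/N, N = 32305.
55–64: Wₕ = 0.44048909; term = 0.44048909²·(1 − 0.12628250)·77510/1797 = 7.3122495.
18–34: Wₕ = 0.55951091; term = 0.55951091²·(1 − 0.01416321)·14810/256 = 17.85407.
Sum = 25.16632.
SE = √(25.16632) = 5.0166.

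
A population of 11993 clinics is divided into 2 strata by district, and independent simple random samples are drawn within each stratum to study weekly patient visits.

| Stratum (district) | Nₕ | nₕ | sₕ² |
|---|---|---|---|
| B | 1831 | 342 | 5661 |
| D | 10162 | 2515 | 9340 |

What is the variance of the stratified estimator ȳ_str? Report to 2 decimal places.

2.32

Var(ȳ_str) = Σₕ Wₕ²(1 − fₕ)sₕ²/nₕ with Wₕ = Nₕ/N, N = 11993.
B: Wₕ = 0.15267239; term = 0.15267239²·(1 − 0.18678318)·5661/342 = 0.31375772.
D: Wₕ = 0.84732761; term = 0.84732761²·(1 − 0.24749065)·9340/2515 = 2.0064276.
Sum = 2.3201853.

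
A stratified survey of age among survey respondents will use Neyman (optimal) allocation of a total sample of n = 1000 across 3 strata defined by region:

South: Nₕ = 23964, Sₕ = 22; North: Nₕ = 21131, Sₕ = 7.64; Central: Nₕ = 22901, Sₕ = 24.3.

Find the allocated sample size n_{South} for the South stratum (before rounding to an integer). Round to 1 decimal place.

Neyman allocation: nₕ = n·NₕSₕ / Σⱼ NⱼSⱼ.
Σ NⱼSⱼ = 23964·22 + 21131·7.64 + 22901·24.3 = 1.2451431 × 10^6.
n_{South} = 1000·23964·22 / (1.2451431 × 10^6) = 423.4.

423.4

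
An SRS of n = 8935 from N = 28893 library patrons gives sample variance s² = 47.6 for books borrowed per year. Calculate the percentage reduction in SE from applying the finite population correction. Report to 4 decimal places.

16.8883

f = n/N = 8935/28893 = 0.30924445.
SE_no-fpc = √(s²/n) = 0.072988796; SE_fpc = √((1−f)s²/n) = 0.060662232.
Ratio = √(1−f) = 0.83111705. Reduction = 100·(1 − 0.83111705) = 16.8883%.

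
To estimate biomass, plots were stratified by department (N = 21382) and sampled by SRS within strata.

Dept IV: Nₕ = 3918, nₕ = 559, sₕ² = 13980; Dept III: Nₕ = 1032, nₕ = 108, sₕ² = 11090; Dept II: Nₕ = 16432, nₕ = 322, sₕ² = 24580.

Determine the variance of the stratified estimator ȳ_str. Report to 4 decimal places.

45.1334

Var(ȳ_str) = Σₕ Wₕ²(1 − fₕ)sₕ²/nₕ with Wₕ = Nₕ/N, N = 21382.
Dept IV: Wₕ = 0.18323824; term = 0.18323824²·(1 − 0.14267483)·13980/559 = 0.71990162.
Dept III: Wₕ = 0.04826490; term = 0.04826490²·(1 − 0.10465116)·11090/108 = 0.21417206.
Dept II: Wₕ = 0.76849687; term = 0.76849687²·(1 − 0.01959591)·24580/322 = 44.199293.
Sum = 45.133367.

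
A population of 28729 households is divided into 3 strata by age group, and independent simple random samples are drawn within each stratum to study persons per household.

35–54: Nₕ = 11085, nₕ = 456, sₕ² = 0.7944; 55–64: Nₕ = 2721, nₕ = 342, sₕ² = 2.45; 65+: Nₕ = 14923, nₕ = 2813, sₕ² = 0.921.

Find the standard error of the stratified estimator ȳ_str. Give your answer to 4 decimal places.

0.0194

Var(ȳ_str) = Σₕ Wₕ²(1 − fₕ)sₕ²/nₕ with Wₕ = Nₕ/N, N = 28729.
35–54: Wₕ = 0.38584705; term = 0.38584705²·(1 − 0.04113667)·0.7944/456 = 2.4869181 × 10^-4.
55–64: Wₕ = 0.09471266; term = 0.09471266²·(1 − 0.12568908)·2.45/342 = 5.6185202 × 10^-5.
65+: Wₕ = 0.51944029; term = 0.51944029²·(1 − 0.18850097)·0.921/2813 = 7.1688445 × 10^-5.
Sum = 3.7656546 × 10^-4.
SE = √(3.7656546 × 10^-4) = 0.0194.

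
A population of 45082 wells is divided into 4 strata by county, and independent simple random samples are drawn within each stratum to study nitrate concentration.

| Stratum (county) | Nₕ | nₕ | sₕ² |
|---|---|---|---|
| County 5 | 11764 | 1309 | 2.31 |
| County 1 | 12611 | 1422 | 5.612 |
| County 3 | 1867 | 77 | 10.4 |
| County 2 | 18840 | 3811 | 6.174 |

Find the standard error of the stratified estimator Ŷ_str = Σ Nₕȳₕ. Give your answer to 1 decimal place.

Var(Ŷ_str) = Σₕ Nₕ²(1 − fₕ)sₕ²/nₕ.
County 5: 11764²·(1 − 1309/11764)·2.31/1309 = 217045.8.
County 1: 12611²·(1 − 1422/12611)·5.612/1422 = 556876.47.
County 3: 1867²·(1 − 77/1867)·10.4/77 = 451377.56.
County 2: 18840²·(1 − 3811/18840)·6.174/3811 = 458710.48.
Sum = 1.6840103 × 10^6.
SE = √(1.6840103 × 10^6) = 1297.7.

1297.7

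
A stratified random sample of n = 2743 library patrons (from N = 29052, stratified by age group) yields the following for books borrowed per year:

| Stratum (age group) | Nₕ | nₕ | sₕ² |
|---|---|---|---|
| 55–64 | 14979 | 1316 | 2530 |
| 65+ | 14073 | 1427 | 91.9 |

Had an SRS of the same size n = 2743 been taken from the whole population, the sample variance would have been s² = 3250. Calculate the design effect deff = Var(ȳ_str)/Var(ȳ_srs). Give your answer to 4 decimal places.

0.4471

Var(ȳ_str) = Σ Wₕ²(1−fₕ)sₕ²/nₕ with Wₕ = Nₕ/29052:
  55–64: (14979/29052)²·(1−1316/14979)·2530/1316 = 0.46616692
  65+: (14073/29052)²·(1−1427/14073)·91.9/1427 = 0.013579361
  → Var(ȳ_str) = 0.47974628.
Var(ȳ_srs) = (1 − 2743/29052)·3250/2743 = 1.0729657.
deff = 0.47974628 / 1.0729657 = 0.4471.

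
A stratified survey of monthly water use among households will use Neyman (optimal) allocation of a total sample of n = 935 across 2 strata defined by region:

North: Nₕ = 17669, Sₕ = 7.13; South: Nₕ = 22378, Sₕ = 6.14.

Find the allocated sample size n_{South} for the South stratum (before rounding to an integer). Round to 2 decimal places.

487.77

Neyman allocation: nₕ = n·NₕSₕ / Σⱼ NⱼSⱼ.
Σ NⱼSⱼ = 17669·7.13 + 22378·6.14 = 263380.89.
n_{South} = 935·22378·6.14 / 263380.89 = 487.77.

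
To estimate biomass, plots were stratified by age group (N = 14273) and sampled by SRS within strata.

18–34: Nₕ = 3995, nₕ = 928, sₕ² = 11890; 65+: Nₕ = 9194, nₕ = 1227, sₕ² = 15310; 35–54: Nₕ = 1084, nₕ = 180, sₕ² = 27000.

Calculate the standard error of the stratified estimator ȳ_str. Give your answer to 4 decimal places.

Var(ȳ_str) = Σₕ Wₕ²(1 − fₕ)sₕ²/nₕ with Wₕ = Nₕ/N, N = 14273.
18–34: Wₕ = 0.27989911; term = 0.27989911²·(1 − 0.23229036)·11890/928 = 0.7706087.
65+: Wₕ = 0.64415330; term = 0.64415330²·(1 − 0.13345660)·15310/1227 = 4.4864147.
35–54: Wₕ = 0.07594759; term = 0.07594759²·(1 − 0.16605166)·27000/180 = 0.72153672.
Sum = 5.9785601.
SE = √(5.9785601) = 2.4451.

2.4451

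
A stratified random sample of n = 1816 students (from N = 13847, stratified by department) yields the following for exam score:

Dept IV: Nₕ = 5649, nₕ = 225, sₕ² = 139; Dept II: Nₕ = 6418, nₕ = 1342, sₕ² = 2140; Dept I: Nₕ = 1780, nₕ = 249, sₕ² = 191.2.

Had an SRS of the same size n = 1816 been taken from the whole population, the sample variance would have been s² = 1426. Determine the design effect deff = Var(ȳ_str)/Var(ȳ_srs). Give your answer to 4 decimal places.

0.5578

Var(ȳ_str) = Σ Wₕ²(1−fₕ)sₕ²/nₕ with Wₕ = Nₕ/13847:
  Dept IV: (5649/13847)²·(1−225/5649)·139/225 = 0.098721593
  Dept II: (6418/13847)²·(1−1342/6418)·2140/1342 = 0.2709388
  Dept I: (1780/13847)²·(1−249/1780)·191.2/249 = 0.010913708
  → Var(ȳ_str) = 0.3805741.
Var(ȳ_srs) = (1 − 1816/13847)·1426/1816 = 0.6822597.
deff = 0.3805741 / 0.6822597 = 0.5578.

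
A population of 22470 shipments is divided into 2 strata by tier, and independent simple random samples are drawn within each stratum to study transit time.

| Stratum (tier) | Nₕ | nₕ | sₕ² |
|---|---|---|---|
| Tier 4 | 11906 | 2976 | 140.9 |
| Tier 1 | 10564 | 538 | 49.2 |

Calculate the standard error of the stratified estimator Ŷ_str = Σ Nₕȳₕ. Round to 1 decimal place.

3836.6

Var(Ŷ_str) = Σₕ Nₕ²(1 − fₕ)sₕ²/nₕ.
Tier 4: 11906²·(1 − 2976/11906)·140.9/2976 = 5.0337936 × 10^6.
Tier 1: 10564²·(1 − 538/10564)·49.2/538 = 9.6858763 × 10^6.
Sum = 1.471967 × 10^7.
SE = √(1.471967 × 10^7) = 3836.6.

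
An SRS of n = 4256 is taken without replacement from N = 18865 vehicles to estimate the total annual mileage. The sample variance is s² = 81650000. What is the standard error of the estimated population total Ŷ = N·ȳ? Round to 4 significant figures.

Var(Ŷ) = N²·Var(ȳ) = N²·(1 − n/N)·s²/n.
f = 4256/18865 = 0.22560297; Var(ȳ) = 0.77439703·81650000/4256 = 14856.56.
Var(Ŷ) = 18865² · 14856.56 = 5.2872748 × 10^12.
SE(Ŷ) = √(5.2872748 × 10^12) = 2.299 × 10^6.

2.299 × 10^6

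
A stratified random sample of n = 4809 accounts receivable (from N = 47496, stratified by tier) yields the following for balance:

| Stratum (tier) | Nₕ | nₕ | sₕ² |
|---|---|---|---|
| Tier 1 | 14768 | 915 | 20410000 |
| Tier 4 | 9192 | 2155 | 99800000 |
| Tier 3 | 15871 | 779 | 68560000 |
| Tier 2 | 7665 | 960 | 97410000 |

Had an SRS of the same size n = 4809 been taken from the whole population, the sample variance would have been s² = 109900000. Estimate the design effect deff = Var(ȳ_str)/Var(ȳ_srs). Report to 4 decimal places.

Var(ȳ_str) = Σ Wₕ²(1−fₕ)sₕ²/nₕ with Wₕ = Nₕ/47496:
  Tier 1: (14768/47496)²·(1−915/14768)·20410000/915 = 2022.8951
  Tier 4: (9192/47496)²·(1−2155/9192)·99800000/2155 = 1327.9043
  Tier 3: (15871/47496)²·(1−779/15871)·68560000/779 = 9344.8077
  Tier 2: (7665/47496)²·(1−960/7665)·97410000/960 = 2311.6878
  → Var(ȳ_str) = 15007.295.
Var(ȳ_srs) = (1 − 4809/47496)·109900000/4809 = 20539.105.
deff = 15007.295 / 20539.105 = 0.7307.

0.7307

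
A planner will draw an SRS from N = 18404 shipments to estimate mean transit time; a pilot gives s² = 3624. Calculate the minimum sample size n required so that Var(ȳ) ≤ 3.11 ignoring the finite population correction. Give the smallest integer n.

1166

Without fpc, n₀ = s²/D = 3624/3.11 = 1165.2733.
Rounding up, n = 1166.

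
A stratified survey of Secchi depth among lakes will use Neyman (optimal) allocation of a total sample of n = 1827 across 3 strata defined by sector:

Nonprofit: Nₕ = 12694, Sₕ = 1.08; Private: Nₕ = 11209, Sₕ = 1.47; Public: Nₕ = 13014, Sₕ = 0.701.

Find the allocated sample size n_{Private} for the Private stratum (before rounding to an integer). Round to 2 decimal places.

765.82

Neyman allocation: nₕ = n·NₕSₕ / Σⱼ NⱼSⱼ.
Σ NⱼSⱼ = 12694·1.08 + 11209·1.47 + 13014·0.701 = 39309.564.
n_{Private} = 1827·11209·1.47 / 39309.564 = 765.82.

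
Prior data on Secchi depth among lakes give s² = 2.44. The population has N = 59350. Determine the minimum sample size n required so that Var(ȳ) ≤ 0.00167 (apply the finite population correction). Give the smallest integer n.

1426

Without fpc, n₀ = s²/D = 2.44/0.00167 = 1461.0778.
With fpc, (1 − n/N)·s²/n ≤ D requires n ≥ n₀/(1 + n₀/N) = 1461.0778/(1 + 1461.0778/59350) = 1425.9732.
Rounding up, n = 1426.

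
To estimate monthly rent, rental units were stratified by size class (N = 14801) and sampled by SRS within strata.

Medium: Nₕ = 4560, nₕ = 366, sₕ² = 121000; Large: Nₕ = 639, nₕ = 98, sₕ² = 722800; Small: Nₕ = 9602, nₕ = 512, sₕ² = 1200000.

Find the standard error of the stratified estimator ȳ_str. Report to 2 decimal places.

Var(ȳ_str) = Σₕ Wₕ²(1 − fₕ)sₕ²/nₕ with Wₕ = Nₕ/N, N = 14801.
Medium: Wₕ = 0.30808729; term = 0.30808729²·(1 − 0.08026316)·121000/366 = 28.86127.
Large: Wₕ = 0.04317276; term = 0.04317276²·(1 − 0.15336463)·722800/98 = 11.638796.
Small: Wₕ = 0.64873995; term = 0.64873995²·(1 − 0.05332222)·1200000/512 = 933.8019.
Sum = 974.30197.
SE = √(974.30197) = 31.21.

31.21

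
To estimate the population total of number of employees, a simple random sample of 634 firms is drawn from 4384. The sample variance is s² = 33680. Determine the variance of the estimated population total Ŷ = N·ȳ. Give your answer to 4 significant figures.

8.733 × 10^8

Var(Ŷ) = N²·Var(ȳ) = N²·(1 − n/N)·s²/n.
f = 634/4384 = 0.14461679; Var(ȳ) = 0.85538321·33680/634 = 45.440547.
Var(Ŷ) = 4384² · 45.440547 = 8.7334259 × 10^8.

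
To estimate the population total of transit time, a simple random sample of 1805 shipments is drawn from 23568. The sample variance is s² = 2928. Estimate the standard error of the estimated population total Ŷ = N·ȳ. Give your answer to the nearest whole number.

Var(Ŷ) = N²·Var(ȳ) = N²·(1 − n/N)·s²/n.
f = 1805/23568 = 0.07658690; Var(ȳ) = 0.92341310·2928/1805 = 1.4979244.
Var(Ŷ) = 23568² · 1.4979244 = 8.3202304 × 10^8.
SE(Ŷ) = √(8.3202304 × 10^8) = 28845.

28845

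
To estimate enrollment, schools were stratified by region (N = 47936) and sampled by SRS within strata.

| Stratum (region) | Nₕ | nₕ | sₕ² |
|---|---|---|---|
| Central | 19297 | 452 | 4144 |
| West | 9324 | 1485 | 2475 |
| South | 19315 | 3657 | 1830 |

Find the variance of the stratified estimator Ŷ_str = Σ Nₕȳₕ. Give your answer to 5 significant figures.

3.6072 × 10^9

Var(Ŷ_str) = Σₕ Nₕ²(1 − fₕ)sₕ²/nₕ.
Central: 19297²·(1 − 452/19297)·4144/452 = 3.3340127 × 10^9.
West: 9324²·(1 − 1485/9324)·2475/1485 = 1.2181806 × 10^8.
South: 19315²·(1 − 3657/19315)·1830/3657 = 1.5134119 × 10^8.
Sum = 3.607172 × 10^9.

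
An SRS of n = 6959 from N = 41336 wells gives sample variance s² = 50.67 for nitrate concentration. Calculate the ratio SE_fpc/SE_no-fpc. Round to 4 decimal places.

0.9119

f = n/N = 6959/41336 = 0.16835204.
SE_no-fpc = √(s²/n) = 0.085330057; SE_fpc = √((1−f)s²/n) = 0.077816519.
Ratio = √(1−f) = 0.91194734.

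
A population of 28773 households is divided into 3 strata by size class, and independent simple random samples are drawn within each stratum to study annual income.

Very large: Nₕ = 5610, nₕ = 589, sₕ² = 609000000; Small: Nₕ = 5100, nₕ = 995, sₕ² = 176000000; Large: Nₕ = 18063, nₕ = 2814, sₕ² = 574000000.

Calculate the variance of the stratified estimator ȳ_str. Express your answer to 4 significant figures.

Var(ȳ_str) = Σₕ Wₕ²(1 − fₕ)sₕ²/nₕ with Wₕ = Nₕ/N, N = 28773.
Very large: Wₕ = 0.19497446; term = 0.19497446²·(1 − 0.10499109)·609000000/589 = 35179.105.
Small: Wₕ = 0.17724950; term = 0.17724950²·(1 − 0.19509804)·176000000/995 = 4473.0385.
Large: Wₕ = 0.62777604; term = 0.62777604²·(1 − 0.15578808)·574000000/2814 = 67865.453.
Sum = 107517.6.

107500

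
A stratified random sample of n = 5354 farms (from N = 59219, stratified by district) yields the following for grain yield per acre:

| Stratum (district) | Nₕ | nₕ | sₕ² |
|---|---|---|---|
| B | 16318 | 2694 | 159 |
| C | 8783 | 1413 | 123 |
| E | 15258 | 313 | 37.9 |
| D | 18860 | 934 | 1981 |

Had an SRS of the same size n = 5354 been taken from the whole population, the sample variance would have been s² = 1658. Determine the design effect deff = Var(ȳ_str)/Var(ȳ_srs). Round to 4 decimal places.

Var(ȳ_str) = Σ Wₕ²(1−fₕ)sₕ²/nₕ with Wₕ = Nₕ/59219:
  B: (16318/59219)²·(1−2694/16318)·159/2694 = 0.0037415276
  C: (8783/59219)²·(1−1413/8783)·123/1413 = 0.0016067606
  E: (15258/59219)²·(1−313/15258)·37.9/313 = 0.0078734716
  D: (18860/59219)²·(1−934/18860)·1981/934 = 0.20447515
  → Var(ȳ_str) = 0.21769691.
Var(ȳ_srs) = (1 − 5354/59219)·1658/5354 = 0.28167724.
deff = 0.21769691 / 0.28167724 = 0.7729.

0.7729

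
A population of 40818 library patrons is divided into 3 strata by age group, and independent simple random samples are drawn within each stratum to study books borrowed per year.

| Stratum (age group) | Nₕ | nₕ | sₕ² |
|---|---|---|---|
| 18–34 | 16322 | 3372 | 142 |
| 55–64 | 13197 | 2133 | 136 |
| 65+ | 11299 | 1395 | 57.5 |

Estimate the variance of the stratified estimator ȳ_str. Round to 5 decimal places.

Var(ȳ_str) = Σₕ Wₕ²(1 − fₕ)sₕ²/nₕ with Wₕ = Nₕ/N, N = 40818.
18–34: Wₕ = 0.39987261; term = 0.39987261²·(1 − 0.20659233)·142/3372 = 0.0053424501.
55–64: Wₕ = 0.32331324; term = 0.32331324²·(1 − 0.16162764)·136/2133 = 0.005587686.
65+: Wₕ = 0.27681415; term = 0.27681415²·(1 − 0.12346225)·57.5/1395 = 0.0027684765.
Sum = 0.013698613.

0.01370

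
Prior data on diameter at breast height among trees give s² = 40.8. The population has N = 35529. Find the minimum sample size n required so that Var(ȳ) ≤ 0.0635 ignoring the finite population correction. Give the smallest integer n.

Without fpc, n₀ = s²/D = 40.8/0.0635 = 642.5197.
Rounding up, n = 643.

643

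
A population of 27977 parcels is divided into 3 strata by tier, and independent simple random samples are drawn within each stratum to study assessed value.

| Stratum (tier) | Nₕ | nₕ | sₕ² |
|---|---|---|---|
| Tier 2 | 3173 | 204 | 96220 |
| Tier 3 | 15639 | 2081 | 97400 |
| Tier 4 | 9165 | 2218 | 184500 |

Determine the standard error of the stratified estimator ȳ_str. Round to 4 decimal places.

5.0122

Var(ȳ_str) = Σₕ Wₕ²(1 − fₕ)sₕ²/nₕ with Wₕ = Nₕ/N, N = 27977.
Tier 2: Wₕ = 0.11341459; term = 0.11341459²·(1 − 0.06429247)·96220/204 = 5.6769252.
Tier 3: Wₕ = 0.55899489; term = 0.55899489²·(1 − 0.13306477)·97400/2081 = 12.679123.
Tier 4: Wₕ = 0.32759052; term = 0.32759052²·(1 − 0.24200764)·184500/2218 = 6.7664723.
Sum = 25.122521.
SE = √(25.122521) = 5.0122.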